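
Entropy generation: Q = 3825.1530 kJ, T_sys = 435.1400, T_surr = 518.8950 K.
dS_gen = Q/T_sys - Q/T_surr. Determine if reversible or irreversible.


dS_sys = 3825.1530/435.1400 = 8.7906 kJ/K
dS_surr = -3825.1530/518.8950 = -7.3717 kJ/K
dS_gen = 8.7906 - 7.3717 = 1.4189 kJ/K (irreversible)

dS_gen = 1.4189 kJ/K, irreversible


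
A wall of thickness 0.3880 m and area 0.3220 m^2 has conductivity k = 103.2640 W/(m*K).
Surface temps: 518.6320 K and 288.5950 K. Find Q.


dT = 230.0370 K
Q = 103.2640 * 0.3220 * 230.0370 / 0.3880 = 19713.8199 W

19713.8199 W


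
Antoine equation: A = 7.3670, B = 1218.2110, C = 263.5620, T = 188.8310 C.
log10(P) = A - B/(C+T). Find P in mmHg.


C+T = 452.3930
B/(C+T) = 2.6928
log10(P) = 7.3670 - 2.6928 = 4.6742
P = 10^4.6742 = 47226.3347 mmHg

47226.3347 mmHg


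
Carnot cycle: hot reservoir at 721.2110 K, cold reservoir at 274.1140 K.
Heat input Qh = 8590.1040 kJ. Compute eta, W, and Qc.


eta = 1 - 274.1140/721.2110 = 0.6199
W = 0.6199 * 8590.1040 = 5325.2234 kJ
Qc = 8590.1040 - 5325.2234 = 3264.8806 kJ

eta = 61.9925%, W = 5325.2234 kJ, Qc = 3264.8806 kJ


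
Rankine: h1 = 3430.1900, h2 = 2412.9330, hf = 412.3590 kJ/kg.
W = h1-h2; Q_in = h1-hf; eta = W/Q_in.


W = 1017.2570 kJ/kg
Q_in = 3017.8310 kJ/kg
eta = 0.3371 = 33.7082%

eta = 33.7082%


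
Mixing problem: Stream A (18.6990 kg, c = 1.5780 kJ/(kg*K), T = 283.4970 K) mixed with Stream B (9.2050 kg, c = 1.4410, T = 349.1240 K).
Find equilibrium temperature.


num = 12996.0743
den = 42.7714
Tf = 303.8494 K

303.8494 K


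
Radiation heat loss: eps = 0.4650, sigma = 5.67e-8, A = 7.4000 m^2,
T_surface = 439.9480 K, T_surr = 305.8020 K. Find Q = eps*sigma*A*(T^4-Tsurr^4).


T^4 = 3.7463e+10
Tsurr^4 = 8.7450e+09
Q = 0.4650 * 5.67e-8 * 7.4000 * 2.8718e+10 = 5603.0588 W

5603.0588 W


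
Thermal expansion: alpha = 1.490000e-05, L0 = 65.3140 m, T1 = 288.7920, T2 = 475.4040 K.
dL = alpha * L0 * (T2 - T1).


dT = 186.6120 K
dL = 1.490000e-05 * 65.3140 * 186.6120 = 0.181607 m
L_final = 65.495607 m

dL = 0.181607 m


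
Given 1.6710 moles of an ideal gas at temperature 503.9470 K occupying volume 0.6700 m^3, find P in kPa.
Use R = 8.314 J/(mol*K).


P = nRT/V = 1.6710 * 8.314 * 503.9470 / 0.6700
= 7001.1815 / 0.6700 = 10449.5246 Pa = 10.4495 kPa

10.4495 kPa


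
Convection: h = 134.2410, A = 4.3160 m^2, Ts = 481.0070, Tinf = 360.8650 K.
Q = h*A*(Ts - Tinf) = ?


dT = 120.1420 K
Q = 134.2410 * 4.3160 * 120.1420 = 69608.3713 W

69608.3713 W


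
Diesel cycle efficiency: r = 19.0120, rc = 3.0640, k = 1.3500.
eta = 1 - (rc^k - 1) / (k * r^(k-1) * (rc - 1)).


r^(k-1) = 2.8032
rc^k = 4.5341
eta = 0.5475 = 54.7546%

54.7546%


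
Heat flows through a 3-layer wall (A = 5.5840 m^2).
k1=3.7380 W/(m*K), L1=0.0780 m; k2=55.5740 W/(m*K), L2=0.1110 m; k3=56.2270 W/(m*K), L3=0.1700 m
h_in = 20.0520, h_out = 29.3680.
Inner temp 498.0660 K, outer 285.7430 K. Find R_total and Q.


R_conv_in = 1/(20.0520*5.5840) = 0.0089
R_1 = 0.0780/(3.7380*5.5840) = 0.0037
R_2 = 0.1110/(55.5740*5.5840) = 0.0004
R_3 = 0.1700/(56.2270*5.5840) = 0.0005
R_conv_out = 1/(29.3680*5.5840) = 0.0061
R_total = 0.0197 K/W
Q = 212.3230 / 0.0197 = 10797.0771 W

R_total = 0.0197 K/W, Q = 10797.0771 W


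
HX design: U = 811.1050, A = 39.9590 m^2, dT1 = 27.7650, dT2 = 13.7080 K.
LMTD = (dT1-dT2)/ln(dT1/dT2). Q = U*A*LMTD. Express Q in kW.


LMTD = 19.9165 K
Q = 811.1050 * 39.9590 * 19.9165 = 645512.6445 W = 645.5126 kW

645.5126 kW


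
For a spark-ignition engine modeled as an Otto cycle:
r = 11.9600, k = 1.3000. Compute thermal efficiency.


r^(k-1) = 2.1053
eta = 1 - 1/2.1053 = 0.5250 = 52.5014%

52.5014%


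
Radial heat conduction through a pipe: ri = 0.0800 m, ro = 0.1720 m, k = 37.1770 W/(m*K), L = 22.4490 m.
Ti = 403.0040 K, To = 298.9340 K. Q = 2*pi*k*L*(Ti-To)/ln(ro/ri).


dT = 104.0700 K
ln(ro/ri) = 0.7655
Q = 2*pi*37.1770*22.4490*104.0700 / 0.7655 = 712934.7996 W

712934.7996 W


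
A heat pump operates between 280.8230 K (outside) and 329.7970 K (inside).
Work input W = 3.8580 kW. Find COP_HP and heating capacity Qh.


COP = 329.7970 / 48.9740 = 6.7341
Qh = 6.7341 * 3.8580 = 25.9803 kW

COP = 6.7341, Qh = 25.9803 kW


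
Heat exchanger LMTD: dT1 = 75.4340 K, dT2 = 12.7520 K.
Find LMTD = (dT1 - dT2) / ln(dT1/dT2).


dT1/dT2 = 5.9155
ln(dT1/dT2) = 1.7776
LMTD = 62.6820 / 1.7776 = 35.2627 K

35.2627 K


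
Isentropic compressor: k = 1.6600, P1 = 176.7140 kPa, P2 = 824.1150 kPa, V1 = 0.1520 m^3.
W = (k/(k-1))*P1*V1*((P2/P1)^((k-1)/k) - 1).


(k-1)/k = 0.3976
(P2/P1)^exp = 1.8445
W = 2.5152 * 176.7140 * 0.1520 * (1.8445 - 1) = 57.0520 kJ

57.0520 kJ


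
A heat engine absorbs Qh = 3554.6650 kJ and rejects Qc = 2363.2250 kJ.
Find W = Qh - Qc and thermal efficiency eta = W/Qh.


W = 3554.6650 - 2363.2250 = 1191.4400 kJ
eta = 1191.4400 / 3554.6650 = 0.3352 = 33.5176%

W = 1191.4400 kJ, eta = 33.5176%


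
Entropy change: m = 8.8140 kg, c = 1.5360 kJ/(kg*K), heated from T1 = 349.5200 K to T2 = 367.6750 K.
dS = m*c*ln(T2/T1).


T2/T1 = 1.0519
ln(T2/T1) = 0.0506
dS = 8.8140 * 1.5360 * 0.0506 = 0.6856 kJ/K

0.6856 kJ/K


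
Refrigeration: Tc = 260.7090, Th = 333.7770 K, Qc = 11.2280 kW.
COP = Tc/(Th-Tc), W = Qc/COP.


COP = 260.7090 / 73.0680 = 3.5680
W = 11.2280 / 3.5680 = 3.1468 kW

COP = 3.5680, W = 3.1468 kW


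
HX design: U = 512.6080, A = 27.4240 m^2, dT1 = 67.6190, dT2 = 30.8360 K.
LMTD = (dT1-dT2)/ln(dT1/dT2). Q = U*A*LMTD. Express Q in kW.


LMTD = 46.8450 K
Q = 512.6080 * 27.4240 * 46.8450 = 658536.1549 W = 658.5362 kW

658.5362 kW


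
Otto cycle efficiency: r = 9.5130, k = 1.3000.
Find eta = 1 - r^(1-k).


r^(k-1) = 1.9656
eta = 1 - 1/1.9656 = 0.4912 = 49.1250%

49.1250%


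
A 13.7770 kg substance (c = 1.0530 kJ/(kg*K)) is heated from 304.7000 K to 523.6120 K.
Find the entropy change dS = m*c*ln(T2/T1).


T2/T1 = 1.7185
ln(T2/T1) = 0.5414
dS = 13.7770 * 1.0530 * 0.5414 = 7.8545 kJ/K

7.8545 kJ/K


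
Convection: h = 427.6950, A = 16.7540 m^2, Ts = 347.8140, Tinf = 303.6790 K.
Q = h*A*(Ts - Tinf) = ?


dT = 44.1350 K
Q = 427.6950 * 16.7540 * 44.1350 = 316253.8456 W

316253.8456 W


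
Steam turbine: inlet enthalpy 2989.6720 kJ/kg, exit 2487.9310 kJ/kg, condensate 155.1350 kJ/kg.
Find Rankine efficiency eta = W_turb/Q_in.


W = 501.7410 kJ/kg
Q_in = 2834.5370 kJ/kg
eta = 0.1770 = 17.7010%

eta = 17.7010%


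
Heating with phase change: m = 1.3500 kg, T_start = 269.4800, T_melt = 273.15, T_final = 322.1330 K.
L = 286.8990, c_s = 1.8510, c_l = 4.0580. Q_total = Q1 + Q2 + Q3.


Q1 (sensible, solid) = 1.3500 * 1.8510 * 3.6700 = 9.1708 kJ
Q2 (latent) = 1.3500 * 286.8990 = 387.3137 kJ
Q3 (sensible, liquid) = 1.3500 * 4.0580 * 48.9830 = 268.3436 kJ
Q_total = 664.8280 kJ

664.8280 kJ


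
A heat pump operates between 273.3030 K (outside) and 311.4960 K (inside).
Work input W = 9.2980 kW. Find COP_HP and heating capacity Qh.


COP = 311.4960 / 38.1930 = 8.1558
Qh = 8.1558 * 9.2980 = 75.8330 kW

COP = 8.1558, Qh = 75.8330 kW


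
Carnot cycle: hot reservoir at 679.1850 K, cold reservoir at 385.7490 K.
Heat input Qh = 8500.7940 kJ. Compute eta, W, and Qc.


eta = 1 - 385.7490/679.1850 = 0.4320
W = 0.4320 * 8500.7940 = 3672.6945 kJ
Qc = 8500.7940 - 3672.6945 = 4828.0995 kJ

eta = 43.2041%, W = 3672.6945 kJ, Qc = 4828.0995 kJ


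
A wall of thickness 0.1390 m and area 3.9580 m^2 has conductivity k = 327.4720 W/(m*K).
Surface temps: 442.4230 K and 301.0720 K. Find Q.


dT = 141.3510 K
Q = 327.4720 * 3.9580 * 141.3510 / 0.1390 = 1318056.5605 W

1318056.5605 W


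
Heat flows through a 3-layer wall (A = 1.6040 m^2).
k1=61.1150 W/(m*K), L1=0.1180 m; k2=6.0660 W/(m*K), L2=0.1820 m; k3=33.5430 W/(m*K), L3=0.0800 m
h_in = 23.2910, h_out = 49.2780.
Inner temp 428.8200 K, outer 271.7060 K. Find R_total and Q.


R_conv_in = 1/(23.2910*1.6040) = 0.0268
R_1 = 0.1180/(61.1150*1.6040) = 0.0012
R_2 = 0.1820/(6.0660*1.6040) = 0.0187
R_3 = 0.0800/(33.5430*1.6040) = 0.0015
R_conv_out = 1/(49.2780*1.6040) = 0.0127
R_total = 0.0608 K/W
Q = 157.1140 / 0.0608 = 2583.4773 W

R_total = 0.0608 K/W, Q = 2583.4773 W


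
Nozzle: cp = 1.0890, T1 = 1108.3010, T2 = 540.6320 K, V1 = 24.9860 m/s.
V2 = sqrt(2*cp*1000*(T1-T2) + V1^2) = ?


dT = 567.6690 K
2*cp*1000*dT = 1236383.0820
V1^2 = 624.3002
V2 = sqrt(1237007.3822) = 1112.2083 m/s

1112.2083 m/s


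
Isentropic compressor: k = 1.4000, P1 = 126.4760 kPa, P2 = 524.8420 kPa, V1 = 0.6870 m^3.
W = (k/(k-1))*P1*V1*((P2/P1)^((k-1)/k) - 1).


(k-1)/k = 0.2857
(P2/P1)^exp = 1.5017
W = 3.5000 * 126.4760 * 0.6870 * (1.5017 - 1) = 152.5665 kJ

152.5665 kJ


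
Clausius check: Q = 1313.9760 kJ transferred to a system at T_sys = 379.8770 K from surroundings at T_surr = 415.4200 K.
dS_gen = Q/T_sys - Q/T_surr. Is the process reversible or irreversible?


dS_sys = 1313.9760/379.8770 = 3.4590 kJ/K
dS_surr = -1313.9760/415.4200 = -3.1630 kJ/K
dS_gen = 3.4590 - 3.1630 = 0.2959 kJ/K (irreversible)

dS_gen = 0.2959 kJ/K, irreversible


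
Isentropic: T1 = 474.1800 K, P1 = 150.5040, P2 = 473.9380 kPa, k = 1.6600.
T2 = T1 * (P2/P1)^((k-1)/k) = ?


(k-1)/k = 0.3976
(P2/P1)^exp = 1.5779
T2 = 474.1800 * 1.5779 = 748.1905 K

748.1905 K


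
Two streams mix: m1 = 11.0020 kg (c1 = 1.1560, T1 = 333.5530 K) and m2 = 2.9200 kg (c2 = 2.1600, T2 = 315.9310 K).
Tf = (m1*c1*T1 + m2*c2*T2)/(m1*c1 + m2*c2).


num = 6234.8711
den = 19.0255
Tf = 327.7111 K

327.7111 K


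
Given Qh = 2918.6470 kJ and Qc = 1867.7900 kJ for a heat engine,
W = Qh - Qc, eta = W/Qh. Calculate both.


W = 2918.6470 - 1867.7900 = 1050.8570 kJ
eta = 1050.8570 / 2918.6470 = 0.3600 = 36.0049%

W = 1050.8570 kJ, eta = 36.0049%


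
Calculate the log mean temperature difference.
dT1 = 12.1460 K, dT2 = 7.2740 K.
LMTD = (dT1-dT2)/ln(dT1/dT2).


dT1/dT2 = 1.6698
ln(dT1/dT2) = 0.5127
LMTD = 4.8720 / 0.5127 = 9.5028 K

9.5028 K


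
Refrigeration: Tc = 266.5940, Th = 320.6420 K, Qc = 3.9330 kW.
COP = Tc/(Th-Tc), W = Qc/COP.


COP = 266.5940 / 54.0480 = 4.9325
W = 3.9330 / 4.9325 = 0.7974 kW

COP = 4.9325, W = 0.7974 kW


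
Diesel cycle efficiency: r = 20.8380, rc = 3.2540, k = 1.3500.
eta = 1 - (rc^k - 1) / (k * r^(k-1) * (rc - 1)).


r^(k-1) = 2.8947
rc^k = 4.9177
eta = 0.5552 = 55.5219%

55.5219%


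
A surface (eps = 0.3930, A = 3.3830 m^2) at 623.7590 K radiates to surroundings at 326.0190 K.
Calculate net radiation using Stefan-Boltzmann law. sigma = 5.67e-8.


T^4 = 1.5138e+11
Tsurr^4 = 1.1297e+10
Q = 0.3930 * 5.67e-8 * 3.3830 * 1.4008e+11 = 10559.9304 W

10559.9304 W


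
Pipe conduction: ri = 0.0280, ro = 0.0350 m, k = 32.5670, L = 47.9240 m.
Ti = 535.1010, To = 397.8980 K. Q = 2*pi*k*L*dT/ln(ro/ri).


dT = 137.2030 K
ln(ro/ri) = 0.2231
Q = 2*pi*32.5670*47.9240*137.2030 / 0.2231 = 6029620.0854 W

6029620.0854 W


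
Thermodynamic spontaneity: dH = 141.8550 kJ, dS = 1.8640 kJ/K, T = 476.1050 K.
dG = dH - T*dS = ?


T*dS = 476.1050 * 1.8640 = 887.4597 kJ
dG = 141.8550 - 887.4597 = -745.6047 kJ (spontaneous)

dG = -745.6047 kJ, spontaneous


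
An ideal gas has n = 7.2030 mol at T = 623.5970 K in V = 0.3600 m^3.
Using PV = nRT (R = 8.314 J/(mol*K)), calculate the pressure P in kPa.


P = nRT/V = 7.2030 * 8.314 * 623.5970 / 0.3600
= 37344.5691 / 0.3600 = 103734.9140 Pa = 103.7349 kPa

103.7349 kPa


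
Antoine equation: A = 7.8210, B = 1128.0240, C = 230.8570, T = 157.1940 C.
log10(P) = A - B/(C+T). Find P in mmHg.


C+T = 388.0510
B/(C+T) = 2.9069
log10(P) = 7.8210 - 2.9069 = 4.9141
P = 10^4.9141 = 82054.7528 mmHg

82054.7528 mmHg


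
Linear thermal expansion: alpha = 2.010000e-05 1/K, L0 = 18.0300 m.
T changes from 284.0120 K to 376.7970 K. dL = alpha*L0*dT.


dT = 92.7850 K
dL = 2.010000e-05 * 18.0300 * 92.7850 = 0.033626 m
L_final = 18.063626 m

dL = 0.033626 m


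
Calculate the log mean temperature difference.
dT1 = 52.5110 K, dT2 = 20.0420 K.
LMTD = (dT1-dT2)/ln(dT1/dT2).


dT1/dT2 = 2.6200
ln(dT1/dT2) = 0.9632
LMTD = 32.4690 / 0.9632 = 33.7098 K

33.7098 K


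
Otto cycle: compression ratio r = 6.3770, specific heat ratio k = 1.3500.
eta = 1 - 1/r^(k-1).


r^(k-1) = 1.9126
eta = 1 - 1/1.9126 = 0.4771 = 47.7141%

47.7141%


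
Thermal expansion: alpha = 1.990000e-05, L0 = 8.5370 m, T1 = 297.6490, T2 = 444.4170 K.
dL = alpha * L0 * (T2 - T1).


dT = 146.7680 K
dL = 1.990000e-05 * 8.5370 * 146.7680 = 0.024934 m
L_final = 8.561934 m

dL = 0.024934 m


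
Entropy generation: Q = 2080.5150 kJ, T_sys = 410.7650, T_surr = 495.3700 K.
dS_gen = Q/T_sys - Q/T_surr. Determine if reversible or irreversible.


dS_sys = 2080.5150/410.7650 = 5.0650 kJ/K
dS_surr = -2080.5150/495.3700 = -4.1999 kJ/K
dS_gen = 5.0650 - 4.1999 = 0.8651 kJ/K (irreversible)

dS_gen = 0.8651 kJ/K, irreversible


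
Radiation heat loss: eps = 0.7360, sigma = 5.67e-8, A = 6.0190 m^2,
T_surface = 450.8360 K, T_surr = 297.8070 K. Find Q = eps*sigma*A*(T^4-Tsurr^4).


T^4 = 4.1312e+10
Tsurr^4 = 7.8657e+09
Q = 0.7360 * 5.67e-8 * 6.0190 * 3.3446e+10 = 8400.9899 W

8400.9899 W


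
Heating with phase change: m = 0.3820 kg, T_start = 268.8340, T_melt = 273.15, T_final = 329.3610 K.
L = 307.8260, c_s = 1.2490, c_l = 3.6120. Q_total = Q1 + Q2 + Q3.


Q1 (sensible, solid) = 0.3820 * 1.2490 * 4.3160 = 2.0592 kJ
Q2 (latent) = 0.3820 * 307.8260 = 117.5895 kJ
Q3 (sensible, liquid) = 0.3820 * 3.6120 * 56.2110 = 77.5590 kJ
Q_total = 197.2078 kJ

197.2078 kJ


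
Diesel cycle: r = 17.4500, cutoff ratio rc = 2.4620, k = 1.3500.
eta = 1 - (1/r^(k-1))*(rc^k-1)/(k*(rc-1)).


r^(k-1) = 2.7204
rc^k = 3.3747
eta = 0.5577 = 55.7713%

55.7713%


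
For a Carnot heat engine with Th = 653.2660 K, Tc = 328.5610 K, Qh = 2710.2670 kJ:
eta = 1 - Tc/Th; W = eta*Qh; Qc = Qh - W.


eta = 1 - 328.5610/653.2660 = 0.4970
W = 0.4970 * 2710.2670 = 1347.1346 kJ
Qc = 2710.2670 - 1347.1346 = 1363.1324 kJ

eta = 49.7049%, W = 1347.1346 kJ, Qc = 1363.1324 kJ


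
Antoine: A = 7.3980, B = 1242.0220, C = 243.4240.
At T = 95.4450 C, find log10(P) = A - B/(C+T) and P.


C+T = 338.8690
B/(C+T) = 3.6652
log10(P) = 7.3980 - 3.6652 = 3.7328
P = 10^3.7328 = 5405.0777 mmHg

5405.0777 mmHg


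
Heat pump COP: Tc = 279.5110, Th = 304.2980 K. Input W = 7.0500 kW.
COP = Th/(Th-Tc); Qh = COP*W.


COP = 304.2980 / 24.7870 = 12.2765
Qh = 12.2765 * 7.0500 = 86.5494 kW

COP = 12.2765, Qh = 86.5494 kW


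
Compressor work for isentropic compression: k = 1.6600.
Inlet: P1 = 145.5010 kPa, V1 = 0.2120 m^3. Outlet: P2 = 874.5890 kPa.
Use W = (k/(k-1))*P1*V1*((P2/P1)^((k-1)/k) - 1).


(k-1)/k = 0.3976
(P2/P1)^exp = 2.0403
W = 2.5152 * 145.5010 * 0.2120 * (2.0403 - 1) = 80.7110 kJ

80.7110 kJ


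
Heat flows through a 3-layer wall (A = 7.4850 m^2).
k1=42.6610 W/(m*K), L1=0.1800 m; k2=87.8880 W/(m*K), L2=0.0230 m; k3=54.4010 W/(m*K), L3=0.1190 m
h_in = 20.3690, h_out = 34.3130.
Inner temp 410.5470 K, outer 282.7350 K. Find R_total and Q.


R_conv_in = 1/(20.3690*7.4850) = 0.0066
R_1 = 0.1800/(42.6610*7.4850) = 0.0006
R_2 = 0.0230/(87.8880*7.4850) = 3.4963e-05
R_3 = 0.1190/(54.4010*7.4850) = 0.0003
R_conv_out = 1/(34.3130*7.4850) = 0.0039
R_total = 0.0113 K/W
Q = 127.8120 / 0.0113 = 11267.4146 W

R_total = 0.0113 K/W, Q = 11267.4146 W


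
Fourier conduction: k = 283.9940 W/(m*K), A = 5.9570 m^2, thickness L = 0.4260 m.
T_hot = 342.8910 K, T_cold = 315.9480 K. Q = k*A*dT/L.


dT = 26.9430 K
Q = 283.9940 * 5.9570 * 26.9430 / 0.4260 = 106997.3734 W

106997.3734 W


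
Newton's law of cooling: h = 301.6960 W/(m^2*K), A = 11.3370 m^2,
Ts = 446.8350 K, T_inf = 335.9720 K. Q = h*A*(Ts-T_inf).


dT = 110.8630 K
Q = 301.6960 * 11.3370 * 110.8630 = 379187.7734 W

379187.7734 W


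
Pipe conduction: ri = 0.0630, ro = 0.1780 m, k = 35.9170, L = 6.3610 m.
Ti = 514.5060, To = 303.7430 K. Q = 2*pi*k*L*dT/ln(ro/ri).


dT = 210.7630 K
ln(ro/ri) = 1.0386
Q = 2*pi*35.9170*6.3610*210.7630 / 1.0386 = 291293.6092 W

291293.6092 W


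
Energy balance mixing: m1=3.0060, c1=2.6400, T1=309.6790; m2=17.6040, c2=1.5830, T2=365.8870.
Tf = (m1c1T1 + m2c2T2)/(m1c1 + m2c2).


num = 12653.7843
den = 35.8030
Tf = 353.4283 K

353.4283 K


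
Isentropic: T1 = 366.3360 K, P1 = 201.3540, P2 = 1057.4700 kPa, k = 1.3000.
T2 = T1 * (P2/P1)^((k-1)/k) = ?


(k-1)/k = 0.2308
(P2/P1)^exp = 1.4663
T2 = 366.3360 * 1.4663 = 537.1610 K

537.1610 K


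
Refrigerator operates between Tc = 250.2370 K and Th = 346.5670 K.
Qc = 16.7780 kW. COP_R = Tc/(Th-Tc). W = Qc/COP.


COP = 250.2370 / 96.3300 = 2.5977
W = 16.7780 / 2.5977 = 6.4588 kW

COP = 2.5977, W = 6.4588 kW


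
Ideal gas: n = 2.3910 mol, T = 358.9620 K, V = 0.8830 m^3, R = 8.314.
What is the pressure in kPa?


P = nRT/V = 2.3910 * 8.314 * 358.9620 / 0.8830
= 7135.7245 / 0.8830 = 8081.2282 Pa = 8.0812 kPa

8.0812 kPa


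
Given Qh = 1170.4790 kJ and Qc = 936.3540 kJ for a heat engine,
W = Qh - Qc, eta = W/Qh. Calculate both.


W = 1170.4790 - 936.3540 = 234.1250 kJ
eta = 234.1250 / 1170.4790 = 0.2000 = 20.0025%

W = 234.1250 kJ, eta = 20.0025%


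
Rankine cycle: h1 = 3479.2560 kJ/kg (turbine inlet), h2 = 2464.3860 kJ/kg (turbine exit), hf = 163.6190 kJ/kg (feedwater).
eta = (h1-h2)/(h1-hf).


W = 1014.8700 kJ/kg
Q_in = 3315.6370 kJ/kg
eta = 0.3061 = 30.6086%

eta = 30.6086%


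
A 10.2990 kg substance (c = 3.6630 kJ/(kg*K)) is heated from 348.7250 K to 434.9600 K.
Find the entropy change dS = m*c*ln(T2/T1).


T2/T1 = 1.2473
ln(T2/T1) = 0.2210
dS = 10.2990 * 3.6630 * 0.2210 = 8.3362 kJ/K

8.3362 kJ/K


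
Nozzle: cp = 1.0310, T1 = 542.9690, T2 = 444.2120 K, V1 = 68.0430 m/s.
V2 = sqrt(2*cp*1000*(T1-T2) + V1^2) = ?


dT = 98.7570 K
2*cp*1000*dT = 203636.9340
V1^2 = 4629.8498
V2 = sqrt(208266.7838) = 456.3626 m/s

456.3626 m/s


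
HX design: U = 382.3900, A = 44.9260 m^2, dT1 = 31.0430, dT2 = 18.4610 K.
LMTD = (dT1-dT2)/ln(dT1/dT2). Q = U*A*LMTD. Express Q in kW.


LMTD = 24.2095 K
Q = 382.3900 * 44.9260 * 24.2095 = 415901.4445 W = 415.9014 kW

415.9014 kW


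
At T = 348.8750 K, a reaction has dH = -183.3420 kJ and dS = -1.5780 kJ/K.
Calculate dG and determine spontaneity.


T*dS = 348.8750 * -1.5780 = -550.5248 kJ
dG = -183.3420 + 550.5248 = 367.1828 kJ (non-spontaneous)

dG = 367.1828 kJ, non-spontaneous


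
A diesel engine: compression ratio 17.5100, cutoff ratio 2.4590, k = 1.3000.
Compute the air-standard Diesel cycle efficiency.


r^(k-1) = 2.3604
rc^k = 3.2210
eta = 0.5039 = 50.3914%

50.3914%


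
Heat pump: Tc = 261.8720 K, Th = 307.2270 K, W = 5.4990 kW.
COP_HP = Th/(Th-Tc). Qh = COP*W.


COP = 307.2270 / 45.3550 = 6.7738
Qh = 6.7738 * 5.4990 = 37.2493 kW

COP = 6.7738, Qh = 37.2493 kW


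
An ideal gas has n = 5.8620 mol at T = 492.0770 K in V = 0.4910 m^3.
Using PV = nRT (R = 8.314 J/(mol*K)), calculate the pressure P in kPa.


P = nRT/V = 5.8620 * 8.314 * 492.0770 / 0.4910
= 23982.1934 / 0.4910 = 48843.5710 Pa = 48.8436 kPa

48.8436 kPa


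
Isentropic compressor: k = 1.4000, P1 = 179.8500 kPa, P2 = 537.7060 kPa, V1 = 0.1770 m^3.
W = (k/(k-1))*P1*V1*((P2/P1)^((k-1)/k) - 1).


(k-1)/k = 0.2857
(P2/P1)^exp = 1.3674
W = 3.5000 * 179.8500 * 0.1770 * (1.3674 - 1) = 40.9346 kJ

40.9346 kJ


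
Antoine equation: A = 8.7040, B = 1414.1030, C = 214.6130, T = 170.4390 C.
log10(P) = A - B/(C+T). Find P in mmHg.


C+T = 385.0520
B/(C+T) = 3.6725
log10(P) = 8.7040 - 3.6725 = 5.0315
P = 10^5.0315 = 107522.9622 mmHg

107522.9622 mmHg


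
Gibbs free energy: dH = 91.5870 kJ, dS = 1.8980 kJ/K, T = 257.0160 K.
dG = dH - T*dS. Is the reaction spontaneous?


T*dS = 257.0160 * 1.8980 = 487.8164 kJ
dG = 91.5870 - 487.8164 = -396.2294 kJ (spontaneous)

dG = -396.2294 kJ, spontaneous


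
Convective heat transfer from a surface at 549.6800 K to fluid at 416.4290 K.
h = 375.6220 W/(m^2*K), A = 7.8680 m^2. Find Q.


dT = 133.2510 K
Q = 375.6220 * 7.8680 * 133.2510 = 393809.1920 W

393809.1920 W


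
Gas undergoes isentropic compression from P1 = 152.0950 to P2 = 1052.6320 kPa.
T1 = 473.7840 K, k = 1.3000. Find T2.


(k-1)/k = 0.2308
(P2/P1)^exp = 1.5627
T2 = 473.7840 * 1.5627 = 740.3956 K

740.3956 K


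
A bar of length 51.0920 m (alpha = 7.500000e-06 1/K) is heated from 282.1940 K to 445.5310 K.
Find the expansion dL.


dT = 163.3370 K
dL = 7.500000e-06 * 51.0920 * 163.3370 = 0.062589 m
L_final = 51.154589 m

dL = 0.062589 m


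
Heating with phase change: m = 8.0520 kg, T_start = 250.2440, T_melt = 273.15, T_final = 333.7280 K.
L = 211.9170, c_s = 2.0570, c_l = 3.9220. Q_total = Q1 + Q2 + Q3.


Q1 (sensible, solid) = 8.0520 * 2.0570 * 22.9060 = 379.3913 kJ
Q2 (latent) = 8.0520 * 211.9170 = 1706.3557 kJ
Q3 (sensible, liquid) = 8.0520 * 3.9220 * 60.5780 = 1913.0498 kJ
Q_total = 3998.7968 kJ

3998.7968 kJ


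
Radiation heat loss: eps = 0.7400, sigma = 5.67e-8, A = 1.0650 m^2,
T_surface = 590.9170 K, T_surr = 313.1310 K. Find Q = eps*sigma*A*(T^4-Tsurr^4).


T^4 = 1.2193e+11
Tsurr^4 = 9.6140e+09
Q = 0.7400 * 5.67e-8 * 1.0650 * 1.1231e+11 = 5018.8125 W

5018.8125 W


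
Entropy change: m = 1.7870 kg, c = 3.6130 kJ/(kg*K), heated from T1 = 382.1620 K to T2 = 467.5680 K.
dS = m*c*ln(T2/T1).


T2/T1 = 1.2235
ln(T2/T1) = 0.2017
dS = 1.7870 * 3.6130 * 0.2017 = 1.3023 kJ/K

1.3023 kJ/K


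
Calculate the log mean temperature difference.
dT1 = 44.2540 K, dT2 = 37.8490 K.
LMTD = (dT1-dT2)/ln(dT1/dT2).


dT1/dT2 = 1.1692
ln(dT1/dT2) = 0.1563
LMTD = 6.4050 / 0.1563 = 40.9681 K

40.9681 K


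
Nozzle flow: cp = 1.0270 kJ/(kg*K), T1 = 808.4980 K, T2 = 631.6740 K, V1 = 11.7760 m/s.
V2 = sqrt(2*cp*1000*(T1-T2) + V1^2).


dT = 176.8240 K
2*cp*1000*dT = 363196.4960
V1^2 = 138.6742
V2 = sqrt(363335.1702) = 602.7729 m/s

602.7729 m/s


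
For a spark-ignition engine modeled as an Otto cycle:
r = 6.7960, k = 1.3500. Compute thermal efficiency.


r^(k-1) = 1.9556
eta = 1 - 1/1.9556 = 0.4887 = 48.8658%

48.8658%


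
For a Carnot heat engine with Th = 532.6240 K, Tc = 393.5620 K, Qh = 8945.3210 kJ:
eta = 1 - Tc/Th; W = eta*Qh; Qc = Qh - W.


eta = 1 - 393.5620/532.6240 = 0.2611
W = 0.2611 * 8945.3210 = 2335.5204 kJ
Qc = 8945.3210 - 2335.5204 = 6609.8006 kJ

eta = 26.1088%, W = 2335.5204 kJ, Qc = 6609.8006 kJ


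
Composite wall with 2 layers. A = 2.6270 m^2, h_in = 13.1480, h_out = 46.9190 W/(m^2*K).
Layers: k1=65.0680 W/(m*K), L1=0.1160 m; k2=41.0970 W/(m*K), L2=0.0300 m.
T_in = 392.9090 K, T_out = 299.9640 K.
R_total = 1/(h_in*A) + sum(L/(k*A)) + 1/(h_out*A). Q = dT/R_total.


R_conv_in = 1/(13.1480*2.6270) = 0.0290
R_1 = 0.1160/(65.0680*2.6270) = 0.0007
R_2 = 0.0300/(41.0970*2.6270) = 0.0003
R_conv_out = 1/(46.9190*2.6270) = 0.0081
R_total = 0.0380 K/W
Q = 92.9450 / 0.0380 = 2444.5191 W

R_total = 0.0380 K/W, Q = 2444.5191 W


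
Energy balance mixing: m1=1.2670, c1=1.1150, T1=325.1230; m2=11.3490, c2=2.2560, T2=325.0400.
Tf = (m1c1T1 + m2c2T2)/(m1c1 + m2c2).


num = 8781.4138
den = 27.0160
Tf = 325.0443 K

325.0443 K


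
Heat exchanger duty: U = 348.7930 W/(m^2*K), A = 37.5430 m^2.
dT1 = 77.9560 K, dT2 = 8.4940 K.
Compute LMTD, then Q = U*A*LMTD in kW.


LMTD = 31.3346 K
Q = 348.7930 * 37.5430 * 31.3346 = 410317.9676 W = 410.3180 kW

410.3180 kW


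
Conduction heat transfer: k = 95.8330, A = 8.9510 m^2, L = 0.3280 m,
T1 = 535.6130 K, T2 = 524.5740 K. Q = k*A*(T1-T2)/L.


dT = 11.0390 K
Q = 95.8330 * 8.9510 * 11.0390 / 0.3280 = 28869.7173 W

28869.7173 W


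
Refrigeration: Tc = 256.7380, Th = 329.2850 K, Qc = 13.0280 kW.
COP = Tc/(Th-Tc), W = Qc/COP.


COP = 256.7380 / 72.5470 = 3.5389
W = 13.0280 / 3.5389 = 3.6813 kW

COP = 3.5389, W = 3.6813 kW


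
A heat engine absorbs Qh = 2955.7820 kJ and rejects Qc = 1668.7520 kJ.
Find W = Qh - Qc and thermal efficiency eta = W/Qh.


W = 2955.7820 - 1668.7520 = 1287.0300 kJ
eta = 1287.0300 / 2955.7820 = 0.4354 = 43.5428%

W = 1287.0300 kJ, eta = 43.5428%


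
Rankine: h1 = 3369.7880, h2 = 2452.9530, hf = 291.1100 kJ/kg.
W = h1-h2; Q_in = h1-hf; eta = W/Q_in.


W = 916.8350 kJ/kg
Q_in = 3078.6780 kJ/kg
eta = 0.2978 = 29.7802%

eta = 29.7802%


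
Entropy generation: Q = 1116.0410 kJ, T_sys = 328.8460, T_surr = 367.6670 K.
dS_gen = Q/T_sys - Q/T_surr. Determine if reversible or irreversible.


dS_sys = 1116.0410/328.8460 = 3.3938 kJ/K
dS_surr = -1116.0410/367.6670 = -3.0355 kJ/K
dS_gen = 3.3938 - 3.0355 = 0.3583 kJ/K (irreversible)

dS_gen = 0.3583 kJ/K, irreversible


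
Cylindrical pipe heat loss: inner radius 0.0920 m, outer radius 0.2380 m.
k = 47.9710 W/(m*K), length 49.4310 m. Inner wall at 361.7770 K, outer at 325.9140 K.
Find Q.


dT = 35.8630 K
ln(ro/ri) = 0.9505
Q = 2*pi*47.9710*49.4310*35.8630 / 0.9505 = 562160.9986 W

562160.9986 W


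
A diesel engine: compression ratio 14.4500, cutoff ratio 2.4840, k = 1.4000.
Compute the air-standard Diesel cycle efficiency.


r^(k-1) = 2.9104
rc^k = 3.5745
eta = 0.5742 = 57.4226%

57.4226%


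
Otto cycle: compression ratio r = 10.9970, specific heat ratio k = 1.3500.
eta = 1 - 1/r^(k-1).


r^(k-1) = 2.3144
eta = 1 - 1/2.3144 = 0.5679 = 56.7930%

56.7930%


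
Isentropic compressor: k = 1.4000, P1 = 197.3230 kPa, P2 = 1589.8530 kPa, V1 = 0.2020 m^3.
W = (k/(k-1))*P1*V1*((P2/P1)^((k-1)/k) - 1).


(k-1)/k = 0.2857
(P2/P1)^exp = 1.8151
W = 3.5000 * 197.3230 * 0.2020 * (1.8151 - 1) = 113.7170 kJ

113.7170 kJ


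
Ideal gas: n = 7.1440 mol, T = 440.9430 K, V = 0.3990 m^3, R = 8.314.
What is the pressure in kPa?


P = nRT/V = 7.1440 * 8.314 * 440.9430 / 0.3990
= 26189.9047 / 0.3990 = 65638.8590 Pa = 65.6389 kPa

65.6389 kPa


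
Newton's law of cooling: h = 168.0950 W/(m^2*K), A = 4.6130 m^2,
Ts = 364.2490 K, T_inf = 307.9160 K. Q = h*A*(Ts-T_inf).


dT = 56.3330 K
Q = 168.0950 * 4.6130 * 56.3330 = 43681.8608 W

43681.8608 W


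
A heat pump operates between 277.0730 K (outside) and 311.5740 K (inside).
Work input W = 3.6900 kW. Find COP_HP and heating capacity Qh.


COP = 311.5740 / 34.5010 = 9.0309
Qh = 9.0309 * 3.6900 = 33.3239 kW

COP = 9.0309, Qh = 33.3239 kW


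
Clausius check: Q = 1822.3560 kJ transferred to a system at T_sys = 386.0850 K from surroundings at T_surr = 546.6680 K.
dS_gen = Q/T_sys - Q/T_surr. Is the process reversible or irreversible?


dS_sys = 1822.3560/386.0850 = 4.7201 kJ/K
dS_surr = -1822.3560/546.6680 = -3.3336 kJ/K
dS_gen = 4.7201 - 3.3336 = 1.3865 kJ/K (irreversible)

dS_gen = 1.3865 kJ/K, irreversible


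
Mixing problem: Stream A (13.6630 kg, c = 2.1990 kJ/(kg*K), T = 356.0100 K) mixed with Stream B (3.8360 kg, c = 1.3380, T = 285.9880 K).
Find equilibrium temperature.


num = 12164.1509
den = 35.1775
Tf = 345.7935 K

345.7935 K


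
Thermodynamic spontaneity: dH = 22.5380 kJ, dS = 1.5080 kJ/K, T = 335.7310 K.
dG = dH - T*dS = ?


T*dS = 335.7310 * 1.5080 = 506.2823 kJ
dG = 22.5380 - 506.2823 = -483.7443 kJ (spontaneous)

dG = -483.7443 kJ, spontaneous


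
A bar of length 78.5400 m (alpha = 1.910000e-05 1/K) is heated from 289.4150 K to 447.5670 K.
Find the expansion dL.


dT = 158.1520 K
dL = 1.910000e-05 * 78.5400 * 158.1520 = 0.237246 m
L_final = 78.777246 m

dL = 0.237246 m


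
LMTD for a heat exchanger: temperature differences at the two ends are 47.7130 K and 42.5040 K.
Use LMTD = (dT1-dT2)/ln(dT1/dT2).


dT1/dT2 = 1.1226
ln(dT1/dT2) = 0.1156
LMTD = 5.2090 / 0.1156 = 45.0583 K

45.0583 K


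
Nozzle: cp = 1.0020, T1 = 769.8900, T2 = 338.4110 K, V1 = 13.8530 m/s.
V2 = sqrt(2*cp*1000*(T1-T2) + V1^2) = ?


dT = 431.4790 K
2*cp*1000*dT = 864683.9160
V1^2 = 191.9056
V2 = sqrt(864875.8216) = 929.9870 m/s

929.9870 m/s


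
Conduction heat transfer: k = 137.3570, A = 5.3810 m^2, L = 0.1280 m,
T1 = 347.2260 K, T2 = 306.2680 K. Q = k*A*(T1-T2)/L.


dT = 40.9580 K
Q = 137.3570 * 5.3810 * 40.9580 / 0.1280 = 236506.2167 W

236506.2167 W


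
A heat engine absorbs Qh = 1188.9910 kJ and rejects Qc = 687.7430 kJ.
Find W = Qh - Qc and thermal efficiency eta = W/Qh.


W = 1188.9910 - 687.7430 = 501.2480 kJ
eta = 501.2480 / 1188.9910 = 0.4216 = 42.1574%

W = 501.2480 kJ, eta = 42.1574%


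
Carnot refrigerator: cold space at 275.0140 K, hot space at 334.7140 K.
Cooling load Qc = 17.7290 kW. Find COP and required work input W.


COP = 275.0140 / 59.7000 = 4.6066
W = 17.7290 / 4.6066 = 3.8486 kW

COP = 4.6066, W = 3.8486 kW


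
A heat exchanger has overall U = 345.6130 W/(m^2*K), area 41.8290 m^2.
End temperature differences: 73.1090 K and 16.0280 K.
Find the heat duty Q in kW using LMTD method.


LMTD = 37.6123 K
Q = 345.6130 * 41.8290 * 37.6123 = 543748.0580 W = 543.7481 kW

543.7481 kW


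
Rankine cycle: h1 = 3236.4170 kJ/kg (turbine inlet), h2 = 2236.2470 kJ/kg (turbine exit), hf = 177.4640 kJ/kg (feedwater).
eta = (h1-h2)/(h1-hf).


W = 1000.1700 kJ/kg
Q_in = 3058.9530 kJ/kg
eta = 0.3270 = 32.6965%

eta = 32.6965%


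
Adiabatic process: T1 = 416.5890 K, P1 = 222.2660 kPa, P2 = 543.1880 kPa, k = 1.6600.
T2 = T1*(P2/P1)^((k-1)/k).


(k-1)/k = 0.3976
(P2/P1)^exp = 1.4266
T2 = 416.5890 * 1.4266 = 594.2970 K

594.2970 K


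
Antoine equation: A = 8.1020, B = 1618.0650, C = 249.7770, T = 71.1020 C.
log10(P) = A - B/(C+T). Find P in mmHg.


C+T = 320.8790
B/(C+T) = 5.0426
log10(P) = 8.1020 - 5.0426 = 3.0594
P = 10^3.0594 = 1146.5639 mmHg

1146.5639 mmHg


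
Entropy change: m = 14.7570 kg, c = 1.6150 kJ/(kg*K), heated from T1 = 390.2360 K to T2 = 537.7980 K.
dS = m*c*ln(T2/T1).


T2/T1 = 1.3781
ln(T2/T1) = 0.3207
dS = 14.7570 * 1.6150 * 0.3207 = 7.6438 kJ/K

7.6438 kJ/K


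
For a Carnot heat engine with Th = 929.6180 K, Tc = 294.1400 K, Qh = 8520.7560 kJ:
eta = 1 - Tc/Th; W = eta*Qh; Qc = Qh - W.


eta = 1 - 294.1400/929.6180 = 0.6836
W = 0.6836 * 8520.7560 = 5824.7075 kJ
Qc = 8520.7560 - 5824.7075 = 2696.0485 kJ

eta = 68.3590%, W = 5824.7075 kJ, Qc = 2696.0485 kJ


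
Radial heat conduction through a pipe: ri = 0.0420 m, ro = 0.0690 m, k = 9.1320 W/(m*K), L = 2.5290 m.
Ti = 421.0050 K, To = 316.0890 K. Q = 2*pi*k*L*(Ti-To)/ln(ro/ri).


dT = 104.9160 K
ln(ro/ri) = 0.4964
Q = 2*pi*9.1320*2.5290*104.9160 / 0.4964 = 30667.0698 W

30667.0698 W


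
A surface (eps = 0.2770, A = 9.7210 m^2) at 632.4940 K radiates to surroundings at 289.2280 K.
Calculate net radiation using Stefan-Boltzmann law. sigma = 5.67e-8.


T^4 = 1.6004e+11
Tsurr^4 = 6.9978e+09
Q = 0.2770 * 5.67e-8 * 9.7210 * 1.5304e+11 = 23365.8694 W

23365.8694 W


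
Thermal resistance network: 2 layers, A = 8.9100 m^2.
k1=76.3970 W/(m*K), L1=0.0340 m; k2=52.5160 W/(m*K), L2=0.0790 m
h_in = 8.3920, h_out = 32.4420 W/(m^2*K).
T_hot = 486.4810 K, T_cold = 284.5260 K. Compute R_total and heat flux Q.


R_conv_in = 1/(8.3920*8.9100) = 0.0134
R_1 = 0.0340/(76.3970*8.9100) = 4.9949e-05
R_2 = 0.0790/(52.5160*8.9100) = 0.0002
R_conv_out = 1/(32.4420*8.9100) = 0.0035
R_total = 0.0171 K/W
Q = 201.9550 / 0.0171 = 11843.3717 W

R_total = 0.0171 K/W, Q = 11843.3717 W


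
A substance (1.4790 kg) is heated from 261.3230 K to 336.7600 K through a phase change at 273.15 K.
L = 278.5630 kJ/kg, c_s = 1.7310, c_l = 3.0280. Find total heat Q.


Q1 (sensible, solid) = 1.4790 * 1.7310 * 11.8270 = 30.2789 kJ
Q2 (latent) = 1.4790 * 278.5630 = 411.9947 kJ
Q3 (sensible, liquid) = 1.4790 * 3.0280 * 63.6100 = 284.8718 kJ
Q_total = 727.1453 kJ

727.1453 kJ


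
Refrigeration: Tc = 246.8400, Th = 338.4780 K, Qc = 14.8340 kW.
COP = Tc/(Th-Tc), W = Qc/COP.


COP = 246.8400 / 91.6380 = 2.6936
W = 14.8340 / 2.6936 = 5.5070 kW

COP = 2.6936, W = 5.5070 kW


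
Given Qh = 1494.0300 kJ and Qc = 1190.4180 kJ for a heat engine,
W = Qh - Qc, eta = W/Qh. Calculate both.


W = 1494.0300 - 1190.4180 = 303.6120 kJ
eta = 303.6120 / 1494.0300 = 0.2032 = 20.3217%

W = 303.6120 kJ, eta = 20.3217%


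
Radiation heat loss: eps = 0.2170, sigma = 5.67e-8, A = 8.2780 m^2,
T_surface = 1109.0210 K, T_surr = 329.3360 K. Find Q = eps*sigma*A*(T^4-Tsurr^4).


T^4 = 1.5127e+12
Tsurr^4 = 1.1764e+10
Q = 0.2170 * 5.67e-8 * 8.2780 * 1.5010e+12 = 152875.0798 W

152875.0798 W


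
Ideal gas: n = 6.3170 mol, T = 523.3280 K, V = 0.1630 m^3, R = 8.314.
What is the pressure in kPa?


P = nRT/V = 6.3170 * 8.314 * 523.3280 / 0.1630
= 27484.9448 / 0.1630 = 168619.2931 Pa = 168.6193 kPa

168.6193 kPa


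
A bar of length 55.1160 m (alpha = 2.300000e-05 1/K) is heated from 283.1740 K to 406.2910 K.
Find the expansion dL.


dT = 123.1170 K
dL = 2.300000e-05 * 55.1160 * 123.1170 = 0.156071 m
L_final = 55.272071 m

dL = 0.156071 m


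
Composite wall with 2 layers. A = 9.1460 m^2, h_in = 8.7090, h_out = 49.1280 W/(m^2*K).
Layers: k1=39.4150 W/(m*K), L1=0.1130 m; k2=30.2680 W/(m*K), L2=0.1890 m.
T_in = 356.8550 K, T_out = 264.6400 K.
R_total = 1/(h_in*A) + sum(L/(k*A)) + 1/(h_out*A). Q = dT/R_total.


R_conv_in = 1/(8.7090*9.1460) = 0.0126
R_1 = 0.1130/(39.4150*9.1460) = 0.0003
R_2 = 0.1890/(30.2680*9.1460) = 0.0007
R_conv_out = 1/(49.1280*9.1460) = 0.0022
R_total = 0.0158 K/W
Q = 92.2150 / 0.0158 = 5845.1665 W

R_total = 0.0158 K/W, Q = 5845.1665 W


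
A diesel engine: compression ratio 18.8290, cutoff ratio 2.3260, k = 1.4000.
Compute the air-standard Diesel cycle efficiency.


r^(k-1) = 3.2354
rc^k = 3.2603
eta = 0.6237 = 62.3679%

62.3679%


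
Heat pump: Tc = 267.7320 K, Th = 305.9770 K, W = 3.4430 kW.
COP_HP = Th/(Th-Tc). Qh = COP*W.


COP = 305.9770 / 38.2450 = 8.0004
Qh = 8.0004 * 3.4430 = 27.5455 kW

COP = 8.0004, Qh = 27.5455 kW


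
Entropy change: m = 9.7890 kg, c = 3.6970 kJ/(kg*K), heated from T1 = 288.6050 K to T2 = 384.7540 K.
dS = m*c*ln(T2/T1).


T2/T1 = 1.3332
ln(T2/T1) = 0.2875
dS = 9.7890 * 3.6970 * 0.2875 = 10.4062 kJ/K

10.4062 kJ/K


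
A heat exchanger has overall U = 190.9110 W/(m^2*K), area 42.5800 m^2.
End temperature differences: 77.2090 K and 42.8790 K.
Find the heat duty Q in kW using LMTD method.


LMTD = 58.3711 K
Q = 190.9110 * 42.5800 * 58.3711 = 474497.8492 W = 474.4978 kW

474.4978 kW


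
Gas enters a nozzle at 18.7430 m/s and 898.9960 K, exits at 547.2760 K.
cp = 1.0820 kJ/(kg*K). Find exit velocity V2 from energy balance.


dT = 351.7200 K
2*cp*1000*dT = 761122.0800
V1^2 = 351.3000
V2 = sqrt(761473.3800) = 872.6244 m/s

872.6244 m/s


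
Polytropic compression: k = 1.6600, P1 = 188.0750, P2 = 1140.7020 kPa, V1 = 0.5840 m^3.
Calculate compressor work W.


(k-1)/k = 0.3976
(P2/P1)^exp = 2.0476
W = 2.5152 * 188.0750 * 0.5840 * (2.0476 - 1) = 289.4098 kJ

289.4098 kJ


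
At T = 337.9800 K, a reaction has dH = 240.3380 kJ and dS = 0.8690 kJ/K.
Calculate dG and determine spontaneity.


T*dS = 337.9800 * 0.8690 = 293.7046 kJ
dG = 240.3380 - 293.7046 = -53.3666 kJ (spontaneous)

dG = -53.3666 kJ, spontaneous


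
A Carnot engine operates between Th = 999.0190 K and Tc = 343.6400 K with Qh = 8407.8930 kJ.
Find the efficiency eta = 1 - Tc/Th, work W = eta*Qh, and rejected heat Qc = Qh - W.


eta = 1 - 343.6400/999.0190 = 0.6560
W = 0.6560 * 8407.8930 = 5515.7675 kJ
Qc = 8407.8930 - 5515.7675 = 2892.1255 kJ

eta = 65.6023%, W = 5515.7675 kJ, Qc = 2892.1255 kJ


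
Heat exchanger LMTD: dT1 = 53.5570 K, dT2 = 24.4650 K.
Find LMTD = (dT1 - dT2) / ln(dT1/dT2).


dT1/dT2 = 2.1891
ln(dT1/dT2) = 0.7835
LMTD = 29.0920 / 0.7835 = 37.1307 K

37.1307 K


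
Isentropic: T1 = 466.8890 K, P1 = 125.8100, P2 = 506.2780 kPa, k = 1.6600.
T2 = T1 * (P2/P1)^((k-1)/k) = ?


(k-1)/k = 0.3976
(P2/P1)^exp = 1.7395
T2 = 466.8890 * 1.7395 = 812.1311 K

812.1311 K


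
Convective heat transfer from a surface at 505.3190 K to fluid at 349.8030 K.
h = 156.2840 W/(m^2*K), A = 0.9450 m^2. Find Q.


dT = 155.5160 K
Q = 156.2840 * 0.9450 * 155.5160 = 22967.9061 W

22967.9061 W


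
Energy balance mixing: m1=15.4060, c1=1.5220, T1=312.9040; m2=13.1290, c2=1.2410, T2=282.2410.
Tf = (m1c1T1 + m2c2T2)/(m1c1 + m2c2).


num = 11935.5294
den = 39.7410
Tf = 300.3327 K

300.3327 K


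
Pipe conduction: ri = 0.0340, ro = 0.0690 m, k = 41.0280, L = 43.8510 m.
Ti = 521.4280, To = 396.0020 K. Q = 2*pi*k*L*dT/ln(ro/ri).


dT = 125.4260 K
ln(ro/ri) = 0.7077
Q = 2*pi*41.0280*43.8510*125.4260 / 0.7077 = 2003317.9294 W

2003317.9294 W


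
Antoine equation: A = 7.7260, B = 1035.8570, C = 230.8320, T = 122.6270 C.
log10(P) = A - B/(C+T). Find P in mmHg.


C+T = 353.4590
B/(C+T) = 2.9306
log10(P) = 7.7260 - 2.9306 = 4.7954
P = 10^4.7954 = 62426.8690 mmHg

62426.8690 mmHg


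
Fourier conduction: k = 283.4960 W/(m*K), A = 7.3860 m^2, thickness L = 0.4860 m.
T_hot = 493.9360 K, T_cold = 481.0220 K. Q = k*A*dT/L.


dT = 12.9140 K
Q = 283.4960 * 7.3860 * 12.9140 / 0.4860 = 55639.1840 W

55639.1840 W


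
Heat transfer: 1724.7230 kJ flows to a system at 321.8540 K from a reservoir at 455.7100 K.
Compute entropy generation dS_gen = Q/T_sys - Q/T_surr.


dS_sys = 1724.7230/321.8540 = 5.3587 kJ/K
dS_surr = -1724.7230/455.7100 = -3.7847 kJ/K
dS_gen = 5.3587 - 3.7847 = 1.5740 kJ/K (irreversible)

dS_gen = 1.5740 kJ/K, irreversible


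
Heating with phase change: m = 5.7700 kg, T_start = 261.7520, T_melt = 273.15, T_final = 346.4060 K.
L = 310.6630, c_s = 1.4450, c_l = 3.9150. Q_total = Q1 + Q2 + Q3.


Q1 (sensible, solid) = 5.7700 * 1.4450 * 11.3980 = 95.0325 kJ
Q2 (latent) = 5.7700 * 310.6630 = 1792.5255 kJ
Q3 (sensible, liquid) = 5.7700 * 3.9150 * 73.2560 = 1654.8201 kJ
Q_total = 3542.3781 kJ

3542.3781 kJ


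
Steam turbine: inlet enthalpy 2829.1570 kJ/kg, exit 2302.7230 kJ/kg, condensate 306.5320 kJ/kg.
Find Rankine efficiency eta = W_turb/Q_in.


W = 526.4340 kJ/kg
Q_in = 2522.6250 kJ/kg
eta = 0.2087 = 20.8685%

eta = 20.8685%


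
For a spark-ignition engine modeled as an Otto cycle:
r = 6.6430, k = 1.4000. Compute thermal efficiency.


r^(k-1) = 2.1328
eta = 1 - 1/2.1328 = 0.5311 = 53.1128%

53.1128%


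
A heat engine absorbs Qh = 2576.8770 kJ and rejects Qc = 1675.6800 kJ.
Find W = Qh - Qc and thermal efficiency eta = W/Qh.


W = 2576.8770 - 1675.6800 = 901.1970 kJ
eta = 901.1970 / 2576.8770 = 0.3497 = 34.9724%

W = 901.1970 kJ, eta = 34.9724%


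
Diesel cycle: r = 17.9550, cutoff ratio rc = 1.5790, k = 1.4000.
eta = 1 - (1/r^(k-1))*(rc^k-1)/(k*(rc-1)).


r^(k-1) = 3.1745
rc^k = 1.8955
eta = 0.6520 = 65.1977%

65.1977%


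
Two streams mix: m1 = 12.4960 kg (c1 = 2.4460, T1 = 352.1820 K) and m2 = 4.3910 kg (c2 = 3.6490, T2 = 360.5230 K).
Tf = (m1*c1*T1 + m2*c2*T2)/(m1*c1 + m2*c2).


num = 16541.0920
den = 46.5880
Tf = 355.0507 K

355.0507 K


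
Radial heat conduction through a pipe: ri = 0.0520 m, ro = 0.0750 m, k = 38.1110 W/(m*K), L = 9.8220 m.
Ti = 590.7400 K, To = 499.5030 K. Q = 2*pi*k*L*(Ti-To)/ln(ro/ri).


dT = 91.2370 K
ln(ro/ri) = 0.3662
Q = 2*pi*38.1110*9.8220*91.2370 / 0.3662 = 585908.9773 W

585908.9773 W


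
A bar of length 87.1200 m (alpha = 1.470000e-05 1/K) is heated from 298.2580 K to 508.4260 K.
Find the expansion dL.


dT = 210.1680 K
dL = 1.470000e-05 * 87.1200 * 210.1680 = 0.269155 m
L_final = 87.389155 m

dL = 0.269155 m


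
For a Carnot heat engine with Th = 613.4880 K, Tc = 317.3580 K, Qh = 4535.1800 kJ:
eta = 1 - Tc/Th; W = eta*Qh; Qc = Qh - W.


eta = 1 - 317.3580/613.4880 = 0.4827
W = 0.4827 * 4535.1800 = 2189.1265 kJ
Qc = 4535.1800 - 2189.1265 = 2346.0535 kJ

eta = 48.2699%, W = 2189.1265 kJ, Qc = 2346.0535 kJ


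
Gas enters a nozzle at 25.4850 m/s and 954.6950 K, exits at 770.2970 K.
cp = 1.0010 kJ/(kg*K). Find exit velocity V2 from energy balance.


dT = 184.3980 K
2*cp*1000*dT = 369164.7960
V1^2 = 649.4852
V2 = sqrt(369814.2812) = 608.1236 m/s

608.1236 m/s


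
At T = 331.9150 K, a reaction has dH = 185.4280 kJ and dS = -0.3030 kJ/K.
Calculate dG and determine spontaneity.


T*dS = 331.9150 * -0.3030 = -100.5702 kJ
dG = 185.4280 + 100.5702 = 285.9982 kJ (non-spontaneous)

dG = 285.9982 kJ, non-spontaneous


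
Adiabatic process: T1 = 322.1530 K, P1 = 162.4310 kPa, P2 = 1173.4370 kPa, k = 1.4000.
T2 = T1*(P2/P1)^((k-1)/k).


(k-1)/k = 0.2857
(P2/P1)^exp = 1.7594
T2 = 322.1530 * 1.7594 = 566.8015 K

566.8015 K
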